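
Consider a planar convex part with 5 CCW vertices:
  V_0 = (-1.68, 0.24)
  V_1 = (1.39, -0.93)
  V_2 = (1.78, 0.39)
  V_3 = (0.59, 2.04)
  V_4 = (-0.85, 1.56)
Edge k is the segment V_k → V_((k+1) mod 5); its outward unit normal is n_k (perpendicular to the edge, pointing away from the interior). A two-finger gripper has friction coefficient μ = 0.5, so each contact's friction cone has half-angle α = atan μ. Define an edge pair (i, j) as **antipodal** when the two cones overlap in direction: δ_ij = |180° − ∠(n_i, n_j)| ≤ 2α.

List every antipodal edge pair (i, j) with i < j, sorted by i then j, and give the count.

count = 3; pairs: (0,2), (0,3), (1,4)

α = atan 0.5 = 26.57°;  2α = 53.13°
n_0 = (-0.3561, -0.9344)
n_1 = (+0.9590, -0.2833)
n_2 = (+0.8111, +0.5850)
n_3 = (-0.3162, +0.9487)
n_4 = (-0.8466, +0.5323)
  (0,1): δ = 85.60°  ·
  (0,2): δ = 33.34°  ✓
  (0,3): δ = 39.30°  ✓
  (0,4): δ = 78.70°  ·
  (1,2): δ = 127.74°  ·
  (1,3): δ = 55.11°  ·
  (1,4): δ = 15.70°  ✓
  (2,3): δ = 107.36°  ·
  (2,4): δ = 67.96°  ·
  (3,4): δ = 140.60°  ·
antipodal pairs: 3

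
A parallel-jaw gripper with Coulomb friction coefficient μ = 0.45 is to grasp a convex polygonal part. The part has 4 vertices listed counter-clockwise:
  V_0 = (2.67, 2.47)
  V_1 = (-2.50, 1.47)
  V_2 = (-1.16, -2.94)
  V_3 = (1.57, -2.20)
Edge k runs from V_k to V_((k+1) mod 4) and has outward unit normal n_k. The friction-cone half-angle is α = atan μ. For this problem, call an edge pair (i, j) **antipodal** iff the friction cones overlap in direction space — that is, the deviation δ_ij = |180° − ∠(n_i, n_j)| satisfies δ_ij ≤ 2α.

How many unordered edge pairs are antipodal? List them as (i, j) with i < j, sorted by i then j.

α = atan 0.45 = 24.23°;  2α = 48.46°
n_0 = (-0.1899, +0.9818)
n_1 = (-0.9568, -0.2907)
n_2 = (+0.2616, -0.9652)
n_3 = (+0.9734, -0.2293)
  (0,1): δ = 84.05°  ·
  (0,2): δ = 4.22°  ✓
  (0,3): δ = 65.80°  ·
  (1,2): δ = 91.74°  ·
  (1,3): δ = 30.16°  ✓
  (2,3): δ = 118.42°  ·
antipodal pairs: 2

count = 2; pairs: (0,2), (1,3)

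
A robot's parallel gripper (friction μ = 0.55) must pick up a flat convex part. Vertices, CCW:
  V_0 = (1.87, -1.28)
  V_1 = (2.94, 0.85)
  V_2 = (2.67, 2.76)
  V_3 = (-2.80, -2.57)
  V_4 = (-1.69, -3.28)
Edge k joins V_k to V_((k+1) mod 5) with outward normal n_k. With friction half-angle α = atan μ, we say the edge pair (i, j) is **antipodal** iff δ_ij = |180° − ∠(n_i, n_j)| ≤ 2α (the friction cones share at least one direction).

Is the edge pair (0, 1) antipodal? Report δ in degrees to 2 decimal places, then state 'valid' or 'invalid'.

δ = 145.28°, invalid

α = atan 0.55 = 28.81°;  2α = 57.62°
edge 0: e_0 = (+1.07, +2.13);  n_0 = (+0.8936, -0.4489)
edge 1: e_1 = (-0.27, +1.91);  n_1 = (+0.9902, +0.1400)
∠(n_0, n_1) = 34.72°
δ = |180° − 34.72°| = 145.28°
145.28° > 2α = 57.62°  →  invalid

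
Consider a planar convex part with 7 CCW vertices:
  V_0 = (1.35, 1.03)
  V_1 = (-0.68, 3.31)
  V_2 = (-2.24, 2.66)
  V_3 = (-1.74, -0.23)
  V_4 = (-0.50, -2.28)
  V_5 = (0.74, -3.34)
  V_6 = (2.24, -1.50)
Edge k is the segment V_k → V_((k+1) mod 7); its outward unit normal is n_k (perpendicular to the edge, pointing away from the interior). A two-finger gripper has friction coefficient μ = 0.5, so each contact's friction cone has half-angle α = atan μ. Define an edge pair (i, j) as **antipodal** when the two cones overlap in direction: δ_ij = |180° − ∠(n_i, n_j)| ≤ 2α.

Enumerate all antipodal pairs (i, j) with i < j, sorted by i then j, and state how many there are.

count = 8; pairs: (0,2), (0,3), (0,4), (1,5), (2,5), (2,6), (3,6), (4,6)

α = atan 0.5 = 26.57°;  2α = 53.13°
n_0 = (+0.7469, +0.6650)
n_1 = (-0.3846, +0.9231)
n_2 = (-0.9854, -0.1705)
n_3 = (-0.8556, -0.5176)
n_4 = (-0.6498, -0.7601)
n_5 = (+0.7751, -0.6319)
n_6 = (+0.9433, +0.3318)
  (0,1): δ = 109.06°  ·
  (0,2): δ = 31.86°  ✓
  (0,3): δ = 10.51°  ✓
  (0,4): δ = 7.79°  ✓
  (0,5): δ = 99.13°  ·
  (0,6): δ = 157.70°  ·
  (1,2): δ = 102.80°  ·
  (1,3): δ = 81.45°  ·
  (1,4): δ = 63.14°  ·
  (1,5): δ = 28.19°  ✓
  (1,6): δ = 86.76°  ·
  (2,3): δ = 158.65°  ·
  (2,4): δ = 140.34°  ·
  (2,5): δ = 49.00°  ✓
  (2,6): δ = 9.57°  ✓
  (3,4): δ = 161.69°  ·
  (3,5): δ = 70.36°  ·
  (3,6): δ = 11.79°  ✓
  (4,5): δ = 88.66°  ·
  (4,6): δ = 30.09°  ✓
  (5,6): δ = 121.43°  ·
antipodal pairs: 8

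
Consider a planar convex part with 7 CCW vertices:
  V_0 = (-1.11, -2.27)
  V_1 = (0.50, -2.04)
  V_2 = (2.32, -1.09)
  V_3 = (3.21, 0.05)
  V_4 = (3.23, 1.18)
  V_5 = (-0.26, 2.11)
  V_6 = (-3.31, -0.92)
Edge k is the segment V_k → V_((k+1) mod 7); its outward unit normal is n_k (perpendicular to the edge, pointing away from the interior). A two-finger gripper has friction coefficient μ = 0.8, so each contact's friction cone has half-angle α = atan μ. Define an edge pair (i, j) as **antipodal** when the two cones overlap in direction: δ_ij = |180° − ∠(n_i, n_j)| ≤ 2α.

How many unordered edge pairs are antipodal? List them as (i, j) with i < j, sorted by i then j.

α = atan 0.8 = 38.66°;  2α = 77.32°
n_0 = (+0.1414, -0.9899)
n_1 = (+0.4627, -0.8865)
n_2 = (+0.7882, -0.6154)
n_3 = (+0.9998, -0.0177)
n_4 = (+0.2575, +0.9663)
n_5 = (-0.7048, +0.7094)
n_6 = (-0.5230, -0.8523)
  (0,1): δ = 160.57°  ·
  (0,2): δ = 136.11°  ·
  (0,3): δ = 99.14°  ·
  (0,4): δ = 23.05°  ✓
  (0,5): δ = 36.68°  ✓
  (0,6): δ = 140.34°  ·
  (1,2): δ = 155.54°  ·
  (1,3): δ = 118.58°  ·
  (1,4): δ = 42.48°  ✓
  (1,5): δ = 17.25°  ✓
  (1,6): δ = 120.90°  ·
  (2,3): δ = 143.03°  ·
  (2,4): δ = 66.94°  ✓
  (2,5): δ = 7.21°  ✓
  (2,6): δ = 96.44°  ·
  (3,4): δ = 103.91°  ·
  (3,5): δ = 44.17°  ✓
  (3,6): δ = 59.48°  ✓
  (4,5): δ = 120.27°  ·
  (4,6): δ = 16.61°  ✓
  (5,6): δ = 76.35°  ✓
antipodal pairs: 10

count = 10; pairs: (0,4), (0,5), (1,4), (1,5), (2,4), (2,5), (3,5), (3,6), (4,6), (5,6)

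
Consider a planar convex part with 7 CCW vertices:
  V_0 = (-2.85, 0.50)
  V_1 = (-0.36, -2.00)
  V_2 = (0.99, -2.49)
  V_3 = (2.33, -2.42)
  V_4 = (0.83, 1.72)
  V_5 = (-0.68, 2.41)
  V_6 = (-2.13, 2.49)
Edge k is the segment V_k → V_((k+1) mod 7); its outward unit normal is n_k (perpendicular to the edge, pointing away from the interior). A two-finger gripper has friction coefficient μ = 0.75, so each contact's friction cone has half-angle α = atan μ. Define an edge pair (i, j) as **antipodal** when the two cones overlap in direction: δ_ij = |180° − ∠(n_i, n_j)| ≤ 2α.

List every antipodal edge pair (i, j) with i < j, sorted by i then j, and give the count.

α = atan 0.75 = 36.87°;  2α = 73.74°
n_0 = (-0.7085, -0.7057)
n_1 = (-0.3412, -0.9400)
n_2 = (+0.0522, -0.9986)
n_3 = (+0.9402, +0.3406)
n_4 = (+0.4156, +0.9095)
n_5 = (+0.0551, +0.9985)
n_6 = (-0.9403, +0.3402)
  (0,1): δ = 154.83°  ·
  (0,2): δ = 131.89°  ·
  (0,3): δ = 24.97°  ✓
  (0,4): δ = 20.56°  ✓
  (0,5): δ = 41.96°  ✓
  (0,6): δ = 115.22°  ·
  (1,2): δ = 157.06°  ·
  (1,3): δ = 50.13°  ✓
  (1,4): δ = 4.61°  ✓
  (1,5): δ = 16.79°  ✓
  (1,6): δ = 90.06°  ·
  (2,3): δ = 73.07°  ✓
  (2,4): δ = 27.55°  ✓
  (2,5): δ = 6.15°  ✓
  (2,6): δ = 67.12°  ✓
  (3,4): δ = 134.47°  ·
  (3,5): δ = 113.07°  ·
  (3,6): δ = 39.81°  ✓
  (4,5): δ = 158.60°  ·
  (4,6): δ = 85.33°  ·
  (5,6): δ = 106.73°  ·
antipodal pairs: 11

count = 11; pairs: (0,3), (0,4), (0,5), (1,3), (1,4), (1,5), (2,3), (2,4), (2,5), (2,6), (3,6)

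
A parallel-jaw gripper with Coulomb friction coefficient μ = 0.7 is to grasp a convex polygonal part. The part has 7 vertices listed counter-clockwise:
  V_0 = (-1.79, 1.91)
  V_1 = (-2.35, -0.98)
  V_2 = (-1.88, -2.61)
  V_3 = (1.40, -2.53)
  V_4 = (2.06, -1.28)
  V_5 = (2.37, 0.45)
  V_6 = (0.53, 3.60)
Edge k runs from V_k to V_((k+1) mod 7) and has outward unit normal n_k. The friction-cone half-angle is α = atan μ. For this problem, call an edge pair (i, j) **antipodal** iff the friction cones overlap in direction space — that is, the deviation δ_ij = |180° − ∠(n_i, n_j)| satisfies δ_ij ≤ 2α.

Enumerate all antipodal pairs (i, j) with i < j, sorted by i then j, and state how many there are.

count = 10; pairs: (0,3), (0,4), (0,5), (1,3), (1,4), (1,5), (2,5), (2,6), (3,6), (4,6)

α = atan 0.7 = 34.99°;  2α = 69.98°
n_0 = (-0.9817, +0.1902)
n_1 = (-0.9609, -0.2771)
n_2 = (+0.0244, -0.9997)
n_3 = (+0.8843, -0.4669)
n_4 = (+0.9843, -0.1764)
n_5 = (+0.8635, +0.5044)
n_6 = (-0.5888, +0.8083)
  (0,1): δ = 152.95°  ·
  (0,2): δ = 77.64°  ·
  (0,3): δ = 16.87°  ✓
  (0,4): δ = 0.81°  ✓
  (0,5): δ = 41.26°  ✓
  (0,6): δ = 137.04°  ·
  (1,2): δ = 104.69°  ·
  (1,3): δ = 43.92°  ✓
  (1,4): δ = 26.24°  ✓
  (1,5): δ = 14.21°  ✓
  (1,6): δ = 109.99°  ·
  (2,3): δ = 119.23°  ·
  (2,4): δ = 101.56°  ·
  (2,5): δ = 61.11°  ✓
  (2,6): δ = 34.67°  ✓
  (3,4): δ = 162.33°  ·
  (3,5): δ = 121.88°  ·
  (3,6): δ = 26.09°  ✓
  (4,5): δ = 139.55°  ·
  (4,6): δ = 43.77°  ✓
  (5,6): δ = 84.22°  ·
antipodal pairs: 10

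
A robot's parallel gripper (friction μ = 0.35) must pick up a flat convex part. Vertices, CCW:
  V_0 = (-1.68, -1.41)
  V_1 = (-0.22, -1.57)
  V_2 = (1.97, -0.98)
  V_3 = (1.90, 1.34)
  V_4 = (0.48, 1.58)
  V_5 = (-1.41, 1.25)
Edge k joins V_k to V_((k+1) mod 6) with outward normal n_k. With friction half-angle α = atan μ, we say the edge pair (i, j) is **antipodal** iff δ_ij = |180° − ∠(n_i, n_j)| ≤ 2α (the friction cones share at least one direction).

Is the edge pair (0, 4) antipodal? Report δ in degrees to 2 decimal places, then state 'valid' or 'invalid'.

α = atan 0.35 = 19.29°;  2α = 38.58°
edge 0: e_0 = (+1.46, -0.16);  n_0 = (-0.1089, -0.9940)
edge 4: e_4 = (-1.89, -0.33);  n_4 = (-0.1720, +0.9851)
∠(n_0, n_4) = 163.84°
δ = |180° − 163.84°| = 16.16°
16.16° ≤ 2α = 38.58°  →  valid

δ = 16.16°, valid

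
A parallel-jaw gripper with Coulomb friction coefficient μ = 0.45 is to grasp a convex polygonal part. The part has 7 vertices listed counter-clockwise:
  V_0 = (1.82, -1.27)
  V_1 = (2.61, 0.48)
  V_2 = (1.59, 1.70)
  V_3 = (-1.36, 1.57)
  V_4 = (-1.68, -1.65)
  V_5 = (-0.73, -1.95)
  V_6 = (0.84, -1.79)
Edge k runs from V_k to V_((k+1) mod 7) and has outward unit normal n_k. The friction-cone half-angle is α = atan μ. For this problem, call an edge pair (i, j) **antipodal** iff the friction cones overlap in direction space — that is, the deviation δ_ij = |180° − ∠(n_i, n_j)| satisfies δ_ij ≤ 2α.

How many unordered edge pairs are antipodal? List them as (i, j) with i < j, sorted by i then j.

count = 6; pairs: (0,3), (1,3), (1,4), (2,4), (2,5), (2,6)

α = atan 0.45 = 24.23°;  2α = 48.46°
n_0 = (+0.9114, -0.4114)
n_1 = (+0.7672, +0.6414)
n_2 = (-0.0440, +0.9990)
n_3 = (-0.9951, +0.0989)
n_4 = (-0.3011, -0.9536)
n_5 = (+0.1014, -0.9948)
n_6 = (+0.4687, -0.8833)
  (0,1): δ = 115.81°  ·
  (0,2): δ = 63.18°  ·
  (0,3): δ = 18.62°  ✓
  (0,4): δ = 96.77°  ·
  (0,5): δ = 120.11°  ·
  (0,6): δ = 142.25°  ·
  (1,2): δ = 127.37°  ·
  (1,3): δ = 45.57°  ✓
  (1,4): δ = 32.58°  ✓
  (1,5): δ = 55.92°  ·
  (1,6): δ = 78.05°  ·
  (2,3): δ = 98.20°  ·
  (2,4): δ = 20.05°  ✓
  (2,5): δ = 3.30°  ✓
  (2,6): δ = 25.43°  ✓
  (3,4): δ = 101.85°  ·
  (3,5): δ = 78.51°  ·
  (3,6): δ = 56.37°  ·
  (4,5): δ = 156.66°  ·
  (4,6): δ = 134.52°  ·
  (5,6): δ = 157.87°  ·
antipodal pairs: 6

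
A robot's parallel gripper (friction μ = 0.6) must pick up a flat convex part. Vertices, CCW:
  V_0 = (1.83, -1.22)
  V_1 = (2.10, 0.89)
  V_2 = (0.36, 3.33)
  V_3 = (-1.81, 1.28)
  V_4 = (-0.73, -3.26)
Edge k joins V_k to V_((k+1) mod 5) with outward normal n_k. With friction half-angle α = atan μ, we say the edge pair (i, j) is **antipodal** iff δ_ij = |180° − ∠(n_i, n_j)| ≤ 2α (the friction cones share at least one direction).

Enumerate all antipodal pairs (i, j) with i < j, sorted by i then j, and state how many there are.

α = atan 0.6 = 30.96°;  2α = 61.93°
n_0 = (+0.9919, -0.1269)
n_1 = (+0.8142, +0.5806)
n_2 = (-0.6867, +0.7269)
n_3 = (-0.9729, -0.2314)
n_4 = (+0.6232, -0.7821)
  (0,1): δ = 137.21°  ·
  (0,2): δ = 39.34°  ✓
  (0,3): δ = 20.67°  ✓
  (0,4): δ = 135.84°  ·
  (1,2): δ = 82.12°  ·
  (1,3): δ = 22.11°  ✓
  (1,4): δ = 93.06°  ·
  (2,3): δ = 119.99°  ·
  (2,4): δ = 4.82°  ✓
  (3,4): δ = 64.83°  ·
antipodal pairs: 4

count = 4; pairs: (0,2), (0,3), (1,3), (2,4)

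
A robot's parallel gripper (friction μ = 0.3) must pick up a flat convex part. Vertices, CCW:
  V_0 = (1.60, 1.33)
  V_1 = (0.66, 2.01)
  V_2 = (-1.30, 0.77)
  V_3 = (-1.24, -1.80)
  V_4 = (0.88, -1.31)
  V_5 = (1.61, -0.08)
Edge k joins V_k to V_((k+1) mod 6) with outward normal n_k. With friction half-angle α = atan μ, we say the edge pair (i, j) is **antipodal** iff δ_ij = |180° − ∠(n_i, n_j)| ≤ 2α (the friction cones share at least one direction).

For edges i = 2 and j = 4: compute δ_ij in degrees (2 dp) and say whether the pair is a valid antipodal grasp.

α = atan 0.3 = 16.70°;  2α = 33.40°
edge 2: e_2 = (+0.06, -2.57);  n_2 = (-0.9997, -0.0233)
edge 4: e_4 = (+0.73, +1.23);  n_4 = (+0.8600, -0.5104)
∠(n_2, n_4) = 147.97°
δ = |180° − 147.97°| = 32.03°
32.03° ≤ 2α = 33.40°  →  valid

δ = 32.03°, valid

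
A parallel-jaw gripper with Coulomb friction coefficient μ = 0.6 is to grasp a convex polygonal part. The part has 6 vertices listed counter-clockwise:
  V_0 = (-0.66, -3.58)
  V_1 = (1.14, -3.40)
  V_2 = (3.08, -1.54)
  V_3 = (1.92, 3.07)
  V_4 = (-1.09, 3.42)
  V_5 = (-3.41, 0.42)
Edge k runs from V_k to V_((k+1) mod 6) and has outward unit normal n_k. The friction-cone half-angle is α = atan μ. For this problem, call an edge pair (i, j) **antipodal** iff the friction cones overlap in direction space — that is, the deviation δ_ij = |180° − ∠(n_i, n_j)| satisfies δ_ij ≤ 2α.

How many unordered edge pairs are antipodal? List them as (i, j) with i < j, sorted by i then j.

count = 7; pairs: (0,3), (0,4), (1,3), (1,4), (2,4), (2,5), (3,5)

α = atan 0.6 = 30.96°;  2α = 61.93°
n_0 = (+0.0995, -0.9950)
n_1 = (+0.6921, -0.7218)
n_2 = (+0.9698, +0.2440)
n_3 = (+0.1155, +0.9933)
n_4 = (-0.7911, +0.6117)
n_5 = (-0.8240, -0.5665)
  (0,1): δ = 141.92°  ·
  (0,2): δ = 81.59°  ·
  (0,3): δ = 12.34°  ✓
  (0,4): δ = 46.57°  ✓
  (0,5): δ = 118.80°  ·
  (1,2): δ = 119.67°  ·
  (1,3): δ = 50.43°  ✓
  (1,4): δ = 8.49°  ✓
  (1,5): δ = 80.71°  ·
  (2,3): δ = 110.76°  ·
  (2,4): δ = 51.84°  ✓
  (2,5): δ = 20.38°  ✓
  (3,4): δ = 121.08°  ·
  (3,5): δ = 48.86°  ✓
  (4,5): δ = 107.78°  ·
antipodal pairs: 7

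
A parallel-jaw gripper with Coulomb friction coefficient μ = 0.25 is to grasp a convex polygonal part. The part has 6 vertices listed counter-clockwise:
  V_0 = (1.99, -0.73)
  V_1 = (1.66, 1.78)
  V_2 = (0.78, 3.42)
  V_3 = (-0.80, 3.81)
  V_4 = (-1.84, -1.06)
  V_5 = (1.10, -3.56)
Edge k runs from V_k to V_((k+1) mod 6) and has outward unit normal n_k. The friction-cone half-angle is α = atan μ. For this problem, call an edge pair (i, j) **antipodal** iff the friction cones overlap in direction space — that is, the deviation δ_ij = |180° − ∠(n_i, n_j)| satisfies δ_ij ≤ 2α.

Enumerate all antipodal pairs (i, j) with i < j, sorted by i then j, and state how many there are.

α = atan 0.25 = 14.04°;  2α = 28.07°
n_0 = (+0.9915, +0.1304)
n_1 = (+0.8812, +0.4728)
n_2 = (+0.2396, +0.9709)
n_3 = (-0.9779, +0.2088)
n_4 = (-0.6478, -0.7618)
n_5 = (+0.9539, -0.3000)
  (0,1): δ = 159.27°  ·
  (0,2): δ = 111.36°  ·
  (0,3): δ = 19.54°  ✓
  (0,4): δ = 42.13°  ·
  (0,5): δ = 155.05°  ·
  (1,2): δ = 132.08°  ·
  (1,3): δ = 40.27°  ·
  (1,4): δ = 21.41°  ✓
  (1,5): δ = 134.32°  ·
  (2,3): δ = 88.19°  ·
  (2,4): δ = 26.51°  ✓
  (2,5): δ = 86.41°  ·
  (3,4): δ = 118.32°  ·
  (3,5): δ = 5.40°  ✓
  (4,5): δ = 67.08°  ·
antipodal pairs: 4

count = 4; pairs: (0,3), (1,4), (2,4), (3,5)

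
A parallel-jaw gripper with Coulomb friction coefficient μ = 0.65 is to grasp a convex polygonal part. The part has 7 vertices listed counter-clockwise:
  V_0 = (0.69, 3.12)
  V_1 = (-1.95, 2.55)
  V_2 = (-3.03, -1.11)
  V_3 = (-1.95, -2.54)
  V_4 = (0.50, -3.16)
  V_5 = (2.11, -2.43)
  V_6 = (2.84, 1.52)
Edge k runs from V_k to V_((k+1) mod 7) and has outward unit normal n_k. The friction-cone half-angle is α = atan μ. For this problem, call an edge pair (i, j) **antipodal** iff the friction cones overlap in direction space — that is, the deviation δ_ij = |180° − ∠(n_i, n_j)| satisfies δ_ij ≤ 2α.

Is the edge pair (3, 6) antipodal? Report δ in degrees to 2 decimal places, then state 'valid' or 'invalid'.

δ = 22.45°, valid

α = atan 0.65 = 33.02°;  2α = 66.05°
edge 3: e_3 = (+2.45, -0.62);  n_3 = (-0.2453, -0.9694)
edge 6: e_6 = (-2.15, +1.60);  n_6 = (+0.5970, +0.8022)
∠(n_3, n_6) = 157.55°
δ = |180° − 157.55°| = 22.45°
22.45° ≤ 2α = 66.05°  →  valid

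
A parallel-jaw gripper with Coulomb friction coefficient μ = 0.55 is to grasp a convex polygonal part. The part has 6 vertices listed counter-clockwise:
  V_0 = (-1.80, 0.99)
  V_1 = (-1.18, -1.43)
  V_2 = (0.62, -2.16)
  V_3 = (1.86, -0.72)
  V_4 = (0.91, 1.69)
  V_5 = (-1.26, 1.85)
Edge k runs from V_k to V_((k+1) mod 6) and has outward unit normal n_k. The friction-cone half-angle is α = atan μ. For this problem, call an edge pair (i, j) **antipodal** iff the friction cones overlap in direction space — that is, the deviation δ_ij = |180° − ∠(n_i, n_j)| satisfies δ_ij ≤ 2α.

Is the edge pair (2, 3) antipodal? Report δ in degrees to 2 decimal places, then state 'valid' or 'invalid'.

α = atan 0.55 = 28.81°;  2α = 57.62°
edge 2: e_2 = (+1.24, +1.44);  n_2 = (+0.7578, -0.6525)
edge 3: e_3 = (-0.95, +2.41);  n_3 = (+0.9303, +0.3667)
∠(n_2, n_3) = 62.25°
δ = |180° − 62.25°| = 117.75°
117.75° > 2α = 57.62°  →  invalid

δ = 117.75°, invalid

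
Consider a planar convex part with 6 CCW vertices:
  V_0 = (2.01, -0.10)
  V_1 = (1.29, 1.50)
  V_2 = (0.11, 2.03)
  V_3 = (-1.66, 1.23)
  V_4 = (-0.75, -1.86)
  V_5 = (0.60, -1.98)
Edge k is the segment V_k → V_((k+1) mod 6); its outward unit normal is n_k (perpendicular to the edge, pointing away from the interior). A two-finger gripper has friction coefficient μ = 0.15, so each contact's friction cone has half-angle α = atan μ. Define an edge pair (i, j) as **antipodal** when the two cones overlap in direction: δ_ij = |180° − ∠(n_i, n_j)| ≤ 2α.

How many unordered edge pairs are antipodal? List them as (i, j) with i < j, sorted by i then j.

count = 1; pairs: (0,3)

α = atan 0.15 = 8.53°;  2α = 17.06°
n_0 = (+0.9119, +0.4104)
n_1 = (+0.4097, +0.9122)
n_2 = (-0.4119, +0.9112)
n_3 = (-0.9593, -0.2825)
n_4 = (-0.0885, -0.9961)
n_5 = (+0.8000, -0.6000)
  (0,1): δ = 138.42°  ·
  (0,2): δ = 89.91°  ·
  (0,3): δ = 7.82°  ✓
  (0,4): δ = 60.69°  ·
  (0,5): δ = 118.90°  ·
  (1,2): δ = 131.49°  ·
  (1,3): δ = 49.40°  ·
  (1,4): δ = 19.11°  ·
  (1,5): δ = 77.32°  ·
  (2,3): δ = 97.91°  ·
  (2,4): δ = 29.40°  ·
  (2,5): δ = 28.81°  ·
  (3,4): δ = 111.49°  ·
  (3,5): δ = 53.28°  ·
  (4,5): δ = 121.79°  ·
antipodal pairs: 1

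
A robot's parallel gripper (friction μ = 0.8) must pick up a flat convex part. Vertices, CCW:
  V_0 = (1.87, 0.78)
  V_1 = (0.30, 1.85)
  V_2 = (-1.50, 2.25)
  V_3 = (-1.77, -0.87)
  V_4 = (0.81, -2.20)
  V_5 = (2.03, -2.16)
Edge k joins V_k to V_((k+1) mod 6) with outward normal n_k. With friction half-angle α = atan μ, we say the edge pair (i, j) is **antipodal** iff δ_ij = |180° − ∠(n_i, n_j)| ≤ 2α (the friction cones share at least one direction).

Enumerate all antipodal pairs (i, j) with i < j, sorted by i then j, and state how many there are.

α = atan 0.8 = 38.66°;  2α = 77.32°
n_0 = (+0.5632, +0.8263)
n_1 = (+0.2169, +0.9762)
n_2 = (-0.9963, +0.0862)
n_3 = (-0.4582, -0.8888)
n_4 = (+0.0328, -0.9995)
n_5 = (+0.9985, +0.0543)
  (0,1): δ = 158.25°  ·
  (0,2): δ = 60.67°  ✓
  (0,3): δ = 7.00°  ✓
  (0,4): δ = 36.15°  ✓
  (0,5): δ = 127.39°  ·
  (1,2): δ = 82.42°  ·
  (1,3): δ = 14.74°  ✓
  (1,4): δ = 14.41°  ✓
  (1,5): δ = 105.64°  ·
  (2,3): δ = 112.33°  ·
  (2,4): δ = 83.18°  ·
  (2,5): δ = 8.06°  ✓
  (3,4): δ = 150.85°  ·
  (3,5): δ = 59.61°  ✓
  (4,5): δ = 88.76°  ·
antipodal pairs: 7

count = 7; pairs: (0,2), (0,3), (0,4), (1,3), (1,4), (2,5), (3,5)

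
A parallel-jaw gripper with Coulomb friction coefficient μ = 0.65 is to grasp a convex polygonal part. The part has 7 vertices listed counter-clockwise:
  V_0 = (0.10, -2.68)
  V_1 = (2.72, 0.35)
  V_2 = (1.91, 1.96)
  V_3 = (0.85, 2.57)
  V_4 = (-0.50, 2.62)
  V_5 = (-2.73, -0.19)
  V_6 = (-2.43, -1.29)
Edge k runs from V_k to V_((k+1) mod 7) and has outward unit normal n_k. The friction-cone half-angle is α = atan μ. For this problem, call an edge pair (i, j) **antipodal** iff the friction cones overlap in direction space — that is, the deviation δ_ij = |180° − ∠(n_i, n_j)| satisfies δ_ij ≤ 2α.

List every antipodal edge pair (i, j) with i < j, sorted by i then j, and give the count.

α = atan 0.65 = 33.02°;  2α = 66.05°
n_0 = (+0.7564, -0.6541)
n_1 = (+0.8933, +0.4494)
n_2 = (+0.4988, +0.8667)
n_3 = (+0.0370, +0.9993)
n_4 = (-0.7833, +0.6216)
n_5 = (-0.9648, -0.2631)
n_6 = (-0.4815, -0.8764)
  (0,1): δ = 112.44°  ·
  (0,2): δ = 79.07°  ·
  (0,3): δ = 51.27°  ✓
  (0,4): δ = 2.41°  ✓
  (0,5): δ = 56.10°  ✓
  (0,6): δ = 102.06°  ·
  (1,2): δ = 146.63°  ·
  (1,3): δ = 118.83°  ·
  (1,4): δ = 65.14°  ✓
  (1,5): δ = 11.45°  ✓
  (1,6): δ = 34.51°  ✓
  (2,3): δ = 152.20°  ·
  (2,4): δ = 98.52°  ·
  (2,5): δ = 44.83°  ✓
  (2,6): δ = 1.13°  ✓
  (3,4): δ = 126.31°  ·
  (3,5): δ = 72.62°  ·
  (3,6): δ = 26.66°  ✓
  (4,5): δ = 126.31°  ·
  (4,6): δ = 80.35°  ·
  (5,6): δ = 134.04°  ·
antipodal pairs: 9

count = 9; pairs: (0,3), (0,4), (0,5), (1,4), (1,5), (1,6), (2,5), (2,6), (3,6)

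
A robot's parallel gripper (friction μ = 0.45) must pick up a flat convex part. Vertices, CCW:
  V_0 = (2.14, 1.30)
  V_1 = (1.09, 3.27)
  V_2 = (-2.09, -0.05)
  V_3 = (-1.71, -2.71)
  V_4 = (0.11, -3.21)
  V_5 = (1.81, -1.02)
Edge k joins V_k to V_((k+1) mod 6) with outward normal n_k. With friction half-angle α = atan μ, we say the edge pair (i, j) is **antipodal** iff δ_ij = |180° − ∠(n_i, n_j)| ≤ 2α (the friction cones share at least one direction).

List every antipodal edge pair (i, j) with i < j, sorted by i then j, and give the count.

α = atan 0.45 = 24.23°;  2α = 48.46°
n_0 = (+0.8825, +0.4704)
n_1 = (-0.7222, +0.6917)
n_2 = (-0.9899, -0.1414)
n_3 = (-0.2649, -0.9643)
n_4 = (+0.7899, -0.6132)
n_5 = (+0.9900, -0.1408)
  (0,1): δ = 71.82°  ·
  (0,2): δ = 19.93°  ✓
  (0,3): δ = 46.58°  ✓
  (0,4): δ = 114.12°  ·
  (0,5): δ = 143.85°  ·
  (1,2): δ = 128.10°  ·
  (1,3): δ = 61.60°  ·
  (1,4): δ = 5.95°  ✓
  (1,5): δ = 35.67°  ✓
  (2,3): δ = 113.49°  ·
  (2,4): δ = 45.95°  ✓
  (2,5): δ = 16.23°  ✓
  (3,4): δ = 112.46°  ·
  (3,5): δ = 82.73°  ·
  (4,5): δ = 150.27°  ·
antipodal pairs: 6

count = 6; pairs: (0,2), (0,3), (1,4), (1,5), (2,4), (2,5)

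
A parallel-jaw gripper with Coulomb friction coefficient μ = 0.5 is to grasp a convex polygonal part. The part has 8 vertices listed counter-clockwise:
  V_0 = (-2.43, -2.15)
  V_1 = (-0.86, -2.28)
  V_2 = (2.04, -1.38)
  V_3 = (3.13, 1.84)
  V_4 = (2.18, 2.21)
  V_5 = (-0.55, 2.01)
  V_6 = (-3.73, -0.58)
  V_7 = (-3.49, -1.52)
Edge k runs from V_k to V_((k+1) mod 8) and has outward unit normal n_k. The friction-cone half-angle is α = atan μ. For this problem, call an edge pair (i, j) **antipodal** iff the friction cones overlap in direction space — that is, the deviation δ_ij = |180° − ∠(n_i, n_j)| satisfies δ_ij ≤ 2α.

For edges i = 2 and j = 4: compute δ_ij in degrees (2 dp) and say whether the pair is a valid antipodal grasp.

α = atan 0.5 = 26.57°;  2α = 53.13°
edge 2: e_2 = (+1.09, +3.22);  n_2 = (+0.9472, -0.3206)
edge 4: e_4 = (-2.73, -0.20);  n_4 = (-0.0731, +0.9973)
∠(n_2, n_4) = 112.89°
δ = |180° − 112.89°| = 67.11°
67.11° > 2α = 53.13°  →  invalid

δ = 67.11°, invalid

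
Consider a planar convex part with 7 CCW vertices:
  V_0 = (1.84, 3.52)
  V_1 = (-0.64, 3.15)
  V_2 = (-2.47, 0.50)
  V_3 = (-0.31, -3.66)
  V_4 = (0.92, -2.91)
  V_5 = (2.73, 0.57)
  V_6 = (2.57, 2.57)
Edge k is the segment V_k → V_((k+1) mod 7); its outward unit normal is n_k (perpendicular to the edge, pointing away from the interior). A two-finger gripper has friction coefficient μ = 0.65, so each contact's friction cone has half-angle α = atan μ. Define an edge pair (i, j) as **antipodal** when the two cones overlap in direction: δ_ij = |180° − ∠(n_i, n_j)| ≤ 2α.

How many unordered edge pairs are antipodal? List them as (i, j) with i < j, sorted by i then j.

α = atan 0.65 = 33.02°;  2α = 66.05°
n_0 = (-0.1476, +0.9891)
n_1 = (-0.8229, +0.5682)
n_2 = (-0.8875, -0.4608)
n_3 = (+0.5206, -0.8538)
n_4 = (+0.8872, -0.4614)
n_5 = (+0.9968, +0.0797)
n_6 = (+0.7929, +0.6093)
  (0,1): δ = 133.11°  ·
  (0,2): δ = 71.05°  ·
  (0,3): δ = 22.89°  ✓
  (0,4): δ = 54.03°  ✓
  (0,5): δ = 86.09°  ·
  (0,6): δ = 119.05°  ·
  (1,2): δ = 117.93°  ·
  (1,3): δ = 24.00°  ✓
  (1,4): δ = 7.15°  ✓
  (1,5): δ = 39.20°  ✓
  (1,6): δ = 72.17°  ·
  (2,3): δ = 86.07°  ·
  (2,4): δ = 54.92°  ✓
  (2,5): δ = 22.87°  ✓
  (2,6): δ = 10.10°  ✓
  (3,4): δ = 148.85°  ·
  (3,5): δ = 116.80°  ·
  (3,6): δ = 83.83°  ·
  (4,5): δ = 147.95°  ·
  (4,6): δ = 114.98°  ·
  (5,6): δ = 147.03°  ·
antipodal pairs: 8

count = 8; pairs: (0,3), (0,4), (1,3), (1,4), (1,5), (2,4), (2,5), (2,6)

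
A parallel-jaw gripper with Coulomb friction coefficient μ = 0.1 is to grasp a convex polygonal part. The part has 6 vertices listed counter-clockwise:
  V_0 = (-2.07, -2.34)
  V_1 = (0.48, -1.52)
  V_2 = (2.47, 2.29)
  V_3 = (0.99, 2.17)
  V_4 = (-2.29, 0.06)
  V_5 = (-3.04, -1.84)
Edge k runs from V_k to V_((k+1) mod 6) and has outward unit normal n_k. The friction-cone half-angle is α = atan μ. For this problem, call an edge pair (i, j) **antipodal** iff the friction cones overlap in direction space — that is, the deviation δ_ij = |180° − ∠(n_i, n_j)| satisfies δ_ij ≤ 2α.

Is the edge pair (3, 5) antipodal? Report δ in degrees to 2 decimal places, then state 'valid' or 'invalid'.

δ = 60.02°, invalid

α = atan 0.1 = 5.71°;  2α = 11.42°
edge 3: e_3 = (-3.28, -2.11);  n_3 = (-0.5410, +0.8410)
edge 5: e_5 = (+0.97, -0.50);  n_5 = (-0.4582, -0.8889)
∠(n_3, n_5) = 119.98°
δ = |180° − 119.98°| = 60.02°
60.02° > 2α = 11.42°  →  invalid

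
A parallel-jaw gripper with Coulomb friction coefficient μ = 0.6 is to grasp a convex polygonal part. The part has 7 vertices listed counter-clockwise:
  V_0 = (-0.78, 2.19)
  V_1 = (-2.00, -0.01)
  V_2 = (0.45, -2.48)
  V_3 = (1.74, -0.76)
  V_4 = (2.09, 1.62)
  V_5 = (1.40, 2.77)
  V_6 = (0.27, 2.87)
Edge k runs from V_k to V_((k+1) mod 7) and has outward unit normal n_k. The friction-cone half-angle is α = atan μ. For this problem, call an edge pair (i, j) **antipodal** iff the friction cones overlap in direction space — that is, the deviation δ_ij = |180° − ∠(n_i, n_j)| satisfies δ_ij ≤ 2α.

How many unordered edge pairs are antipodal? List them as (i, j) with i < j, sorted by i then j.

count = 9; pairs: (0,2), (0,3), (0,4), (1,3), (1,4), (1,5), (2,5), (2,6), (3,6)

α = atan 0.6 = 30.96°;  2α = 61.93°
n_0 = (-0.8745, +0.4850)
n_1 = (-0.7100, -0.7042)
n_2 = (+0.8000, -0.6000)
n_3 = (+0.9894, -0.1455)
n_4 = (+0.8575, +0.5145)
n_5 = (+0.0882, +0.9961)
n_6 = (-0.5436, +0.8394)
  (0,1): δ = 106.22°  ·
  (0,2): δ = 7.86°  ✓
  (0,3): δ = 20.64°  ✓
  (0,4): δ = 59.97°  ✓
  (0,5): δ = 113.95°  ·
  (0,6): δ = 151.94°  ·
  (1,2): δ = 81.64°  ·
  (1,3): δ = 53.13°  ✓
  (1,4): δ = 13.80°  ✓
  (1,5): δ = 40.18°  ✓
  (1,6): δ = 78.16°  ·
  (2,3): δ = 151.50°  ·
  (2,4): δ = 112.17°  ·
  (2,5): δ = 58.19°  ✓
  (2,6): δ = 20.20°  ✓
  (3,4): δ = 140.67°  ·
  (3,5): δ = 86.69°  ·
  (3,6): δ = 48.71°  ✓
  (4,5): δ = 126.02°  ·
  (4,6): δ = 88.04°  ·
  (5,6): δ = 142.01°  ·
antipodal pairs: 9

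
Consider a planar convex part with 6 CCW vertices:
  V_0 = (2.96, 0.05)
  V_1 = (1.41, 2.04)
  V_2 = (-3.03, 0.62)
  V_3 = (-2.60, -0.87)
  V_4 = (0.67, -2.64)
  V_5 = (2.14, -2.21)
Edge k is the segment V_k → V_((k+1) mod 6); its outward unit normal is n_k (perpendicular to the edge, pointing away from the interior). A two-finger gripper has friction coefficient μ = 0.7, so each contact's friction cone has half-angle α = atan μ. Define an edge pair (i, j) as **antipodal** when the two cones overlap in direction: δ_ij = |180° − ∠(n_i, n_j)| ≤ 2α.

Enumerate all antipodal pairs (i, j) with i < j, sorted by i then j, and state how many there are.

count = 7; pairs: (0,2), (0,3), (0,4), (1,3), (1,4), (1,5), (2,5)

α = atan 0.7 = 34.99°;  2α = 69.98°
n_0 = (+0.7889, +0.6145)
n_1 = (-0.3046, +0.9525)
n_2 = (-0.9608, -0.2773)
n_3 = (-0.4760, -0.8794)
n_4 = (+0.2808, -0.9598)
n_5 = (+0.9400, -0.3411)
  (0,1): δ = 110.18°  ·
  (0,2): δ = 21.82°  ✓
  (0,3): δ = 23.66°  ✓
  (0,4): δ = 68.39°  ✓
  (0,5): δ = 122.14°  ·
  (1,2): δ = 91.64°  ·
  (1,3): δ = 46.16°  ✓
  (1,4): δ = 1.43°  ✓
  (1,5): δ = 52.32°  ✓
  (2,3): δ = 134.52°  ·
  (2,4): δ = 89.79°  ·
  (2,5): δ = 36.04°  ✓
  (3,4): δ = 135.27°  ·
  (3,5): δ = 81.52°  ·
  (4,5): δ = 126.25°  ·
antipodal pairs: 7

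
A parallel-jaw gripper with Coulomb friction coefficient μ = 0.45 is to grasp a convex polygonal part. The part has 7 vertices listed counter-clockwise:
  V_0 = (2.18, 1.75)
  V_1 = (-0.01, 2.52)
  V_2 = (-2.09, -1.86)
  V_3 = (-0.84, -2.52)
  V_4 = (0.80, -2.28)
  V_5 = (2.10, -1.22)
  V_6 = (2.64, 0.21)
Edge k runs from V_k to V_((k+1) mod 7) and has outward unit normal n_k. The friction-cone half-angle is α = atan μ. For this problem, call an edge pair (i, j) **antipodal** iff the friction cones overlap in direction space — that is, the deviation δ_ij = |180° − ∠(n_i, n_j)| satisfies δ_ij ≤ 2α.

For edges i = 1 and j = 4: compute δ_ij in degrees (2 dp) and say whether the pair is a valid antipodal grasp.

α = atan 0.45 = 24.23°;  2α = 48.46°
edge 1: e_1 = (-2.08, -4.38);  n_1 = (-0.9033, +0.4290)
edge 4: e_4 = (+1.30, +1.06);  n_4 = (+0.6319, -0.7750)
∠(n_1, n_4) = 154.60°
δ = |180° − 154.60°| = 25.40°
25.40° ≤ 2α = 48.46°  →  valid

δ = 25.40°, valid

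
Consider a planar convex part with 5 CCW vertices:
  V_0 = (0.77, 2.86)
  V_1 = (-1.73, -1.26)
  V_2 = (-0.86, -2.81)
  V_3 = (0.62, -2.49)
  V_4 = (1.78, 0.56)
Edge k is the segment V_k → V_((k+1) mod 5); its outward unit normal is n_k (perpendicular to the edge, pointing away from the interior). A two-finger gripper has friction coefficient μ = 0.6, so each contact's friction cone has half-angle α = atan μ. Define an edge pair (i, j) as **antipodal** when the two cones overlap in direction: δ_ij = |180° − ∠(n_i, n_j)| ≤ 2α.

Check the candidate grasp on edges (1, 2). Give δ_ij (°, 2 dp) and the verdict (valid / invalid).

δ = 107.10°, invalid

α = atan 0.6 = 30.96°;  2α = 61.93°
edge 1: e_1 = (+0.87, -1.55);  n_1 = (-0.8720, -0.4895)
edge 2: e_2 = (+1.48, +0.32);  n_2 = (+0.2113, -0.9774)
∠(n_1, n_2) = 72.90°
δ = |180° − 72.90°| = 107.10°
107.10° > 2α = 61.93°  →  invalid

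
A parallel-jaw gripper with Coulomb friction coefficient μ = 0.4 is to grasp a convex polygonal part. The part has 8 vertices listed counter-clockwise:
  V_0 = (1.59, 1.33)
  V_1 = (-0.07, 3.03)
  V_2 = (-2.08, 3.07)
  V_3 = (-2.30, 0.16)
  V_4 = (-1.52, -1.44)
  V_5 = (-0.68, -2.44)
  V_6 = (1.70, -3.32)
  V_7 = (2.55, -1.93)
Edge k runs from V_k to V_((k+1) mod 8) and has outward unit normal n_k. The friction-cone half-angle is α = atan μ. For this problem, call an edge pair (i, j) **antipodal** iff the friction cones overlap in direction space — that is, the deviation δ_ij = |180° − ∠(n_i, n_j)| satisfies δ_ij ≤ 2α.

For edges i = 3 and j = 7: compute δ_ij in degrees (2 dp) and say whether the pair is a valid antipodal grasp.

α = atan 0.4 = 21.80°;  2α = 43.60°
edge 3: e_3 = (+0.78, -1.60);  n_3 = (-0.8989, -0.4382)
edge 7: e_7 = (-0.96, +3.26);  n_7 = (+0.9593, +0.2825)
∠(n_3, n_7) = 170.42°
δ = |180° − 170.42°| = 9.58°
9.58° ≤ 2α = 43.60°  →  valid

δ = 9.58°, valid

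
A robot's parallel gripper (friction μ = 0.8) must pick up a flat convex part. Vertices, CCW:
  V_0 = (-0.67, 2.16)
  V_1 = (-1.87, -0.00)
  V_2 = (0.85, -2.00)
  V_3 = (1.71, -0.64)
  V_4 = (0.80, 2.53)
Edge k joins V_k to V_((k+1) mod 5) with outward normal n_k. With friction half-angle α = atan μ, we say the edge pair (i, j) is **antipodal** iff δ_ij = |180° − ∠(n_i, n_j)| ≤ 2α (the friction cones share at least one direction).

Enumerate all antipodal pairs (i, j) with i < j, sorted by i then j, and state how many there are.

count = 5; pairs: (0,2), (0,3), (1,3), (1,4), (2,4)

α = atan 0.8 = 38.66°;  2α = 77.32°
n_0 = (-0.8742, +0.4856)
n_1 = (-0.5924, -0.8057)
n_2 = (+0.8452, -0.5345)
n_3 = (+0.9612, +0.2759)
n_4 = (-0.2441, +0.9698)
  (0,1): δ = 97.27°  ·
  (0,2): δ = 3.25°  ✓
  (0,3): δ = 45.07°  ✓
  (0,4): δ = 133.18°  ·
  (1,2): δ = 85.98°  ·
  (1,3): δ = 37.66°  ✓
  (1,4): δ = 50.45°  ✓
  (2,3): δ = 131.68°  ·
  (2,4): δ = 43.56°  ✓
  (3,4): δ = 91.89°  ·
antipodal pairs: 5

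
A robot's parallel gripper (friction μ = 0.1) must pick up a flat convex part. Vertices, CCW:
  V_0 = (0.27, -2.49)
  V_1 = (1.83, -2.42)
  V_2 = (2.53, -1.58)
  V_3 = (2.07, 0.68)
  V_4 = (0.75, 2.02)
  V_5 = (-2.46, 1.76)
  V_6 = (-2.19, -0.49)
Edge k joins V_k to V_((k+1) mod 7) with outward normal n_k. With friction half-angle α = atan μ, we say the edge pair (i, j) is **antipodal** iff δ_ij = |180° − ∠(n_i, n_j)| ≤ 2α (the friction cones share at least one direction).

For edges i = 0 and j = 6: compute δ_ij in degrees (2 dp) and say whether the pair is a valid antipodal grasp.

α = atan 0.1 = 5.71°;  2α = 11.42°
edge 0: e_0 = (+1.56, +0.07);  n_0 = (+0.0448, -0.9990)
edge 6: e_6 = (+2.46, -2.00);  n_6 = (-0.6308, -0.7759)
∠(n_0, n_6) = 41.68°
δ = |180° − 41.68°| = 138.32°
138.32° > 2α = 11.42°  →  invalid

δ = 138.32°, invalid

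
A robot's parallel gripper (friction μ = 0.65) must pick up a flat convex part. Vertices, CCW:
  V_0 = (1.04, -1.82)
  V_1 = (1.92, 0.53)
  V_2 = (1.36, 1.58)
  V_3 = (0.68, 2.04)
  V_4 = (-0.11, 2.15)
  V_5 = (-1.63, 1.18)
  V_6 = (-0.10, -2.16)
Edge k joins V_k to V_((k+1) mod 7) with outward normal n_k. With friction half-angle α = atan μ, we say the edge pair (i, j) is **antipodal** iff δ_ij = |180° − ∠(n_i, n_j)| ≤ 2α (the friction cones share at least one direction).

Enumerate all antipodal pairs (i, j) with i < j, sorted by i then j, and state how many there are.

α = atan 0.65 = 33.02°;  2α = 66.05°
n_0 = (+0.9365, -0.3507)
n_1 = (+0.8824, +0.4706)
n_2 = (+0.5603, +0.8283)
n_3 = (+0.1379, +0.9904)
n_4 = (-0.5380, +0.8430)
n_5 = (-0.9092, -0.4165)
n_6 = (+0.2858, -0.9583)
  (0,1): δ = 131.40°  ·
  (0,2): δ = 103.55°  ·
  (0,3): δ = 77.40°  ·
  (0,4): δ = 36.93°  ✓
  (0,5): δ = 45.14°  ✓
  (0,6): δ = 127.14°  ·
  (1,2): δ = 152.15°  ·
  (1,3): δ = 126.00°  ·
  (1,4): δ = 85.53°  ·
  (1,5): δ = 3.46°  ✓
  (1,6): δ = 78.53°  ·
  (2,3): δ = 153.85°  ·
  (2,4): δ = 113.38°  ·
  (2,5): δ = 31.31°  ✓
  (2,6): δ = 50.68°  ✓
  (3,4): δ = 139.53°  ·
  (3,5): δ = 57.46°  ✓
  (3,6): δ = 24.53°  ✓
  (4,5): δ = 97.93°  ·
  (4,6): δ = 15.94°  ✓
  (5,6): δ = 98.00°  ·
antipodal pairs: 8

count = 8; pairs: (0,4), (0,5), (1,5), (2,5), (2,6), (3,5), (3,6), (4,6)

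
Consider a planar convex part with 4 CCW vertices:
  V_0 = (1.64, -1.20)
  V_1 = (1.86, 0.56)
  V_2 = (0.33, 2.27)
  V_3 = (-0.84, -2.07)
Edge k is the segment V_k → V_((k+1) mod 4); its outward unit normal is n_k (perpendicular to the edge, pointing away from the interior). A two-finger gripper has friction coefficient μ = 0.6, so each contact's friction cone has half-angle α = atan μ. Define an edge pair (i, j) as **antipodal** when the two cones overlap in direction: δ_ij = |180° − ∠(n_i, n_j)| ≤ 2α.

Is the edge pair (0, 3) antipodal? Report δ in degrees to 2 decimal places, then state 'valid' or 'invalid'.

δ = 116.46°, invalid

α = atan 0.6 = 30.96°;  2α = 61.93°
edge 0: e_0 = (+0.22, +1.76);  n_0 = (+0.9923, -0.1240)
edge 3: e_3 = (+2.48, +0.87);  n_3 = (+0.3310, -0.9436)
∠(n_0, n_3) = 63.54°
δ = |180° − 63.54°| = 116.46°
116.46° > 2α = 61.93°  →  invalid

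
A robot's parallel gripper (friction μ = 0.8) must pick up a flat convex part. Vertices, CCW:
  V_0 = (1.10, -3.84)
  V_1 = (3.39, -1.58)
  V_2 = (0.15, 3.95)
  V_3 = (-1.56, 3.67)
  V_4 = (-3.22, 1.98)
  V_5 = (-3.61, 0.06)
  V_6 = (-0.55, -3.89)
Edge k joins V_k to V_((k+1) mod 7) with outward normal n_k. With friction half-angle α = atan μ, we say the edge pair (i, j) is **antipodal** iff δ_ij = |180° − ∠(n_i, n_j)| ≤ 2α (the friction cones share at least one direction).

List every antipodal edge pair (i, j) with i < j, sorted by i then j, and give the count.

α = atan 0.8 = 38.66°;  2α = 77.32°
n_0 = (+0.7024, -0.7118)
n_1 = (+0.8628, +0.5055)
n_2 = (-0.1616, +0.9869)
n_3 = (-0.7134, +0.7007)
n_4 = (-0.9800, +0.1991)
n_5 = (-0.7905, -0.6124)
n_6 = (+0.0303, -0.9995)
  (0,1): δ = 104.26°  ·
  (0,2): δ = 35.32°  ✓
  (0,3): δ = 0.89°  ✓
  (0,4): δ = 33.90°  ✓
  (0,5): δ = 83.14°  ·
  (0,6): δ = 137.11°  ·
  (1,2): δ = 111.07°  ·
  (1,3): δ = 74.85°  ✓
  (1,4): δ = 41.85°  ✓
  (1,5): δ = 7.40°  ✓
  (1,6): δ = 61.37°  ✓
  (2,3): δ = 143.79°  ·
  (2,4): δ = 110.78°  ·
  (2,5): δ = 61.53°  ✓
  (2,6): δ = 7.56°  ✓
  (3,4): δ = 147.00°  ·
  (3,5): δ = 97.75°  ·
  (3,6): δ = 43.78°  ✓
  (4,5): δ = 130.75°  ·
  (4,6): δ = 76.78°  ✓
  (5,6): δ = 126.03°  ·
antipodal pairs: 11

count = 11; pairs: (0,2), (0,3), (0,4), (1,3), (1,4), (1,5), (1,6), (2,5), (2,6), (3,6), (4,6)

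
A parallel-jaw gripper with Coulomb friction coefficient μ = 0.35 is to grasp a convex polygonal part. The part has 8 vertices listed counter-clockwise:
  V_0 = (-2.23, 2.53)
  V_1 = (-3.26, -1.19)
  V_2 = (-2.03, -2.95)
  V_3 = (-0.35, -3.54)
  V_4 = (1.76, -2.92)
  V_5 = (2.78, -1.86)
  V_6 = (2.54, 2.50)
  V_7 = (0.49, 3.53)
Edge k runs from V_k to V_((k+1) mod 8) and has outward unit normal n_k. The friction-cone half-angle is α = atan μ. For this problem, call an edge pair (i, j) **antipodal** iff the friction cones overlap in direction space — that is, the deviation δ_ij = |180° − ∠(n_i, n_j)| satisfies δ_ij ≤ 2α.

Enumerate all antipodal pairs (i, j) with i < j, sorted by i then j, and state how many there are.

count = 7; pairs: (0,4), (0,5), (1,5), (1,6), (2,6), (3,7), (4,7)

α = atan 0.35 = 19.29°;  2α = 38.58°
n_0 = (-0.9637, +0.2668)
n_1 = (-0.8197, -0.5728)
n_2 = (-0.3314, -0.9435)
n_3 = (+0.2819, -0.9594)
n_4 = (+0.7206, -0.6934)
n_5 = (+0.9985, +0.0550)
n_6 = (+0.4490, +0.8936)
n_7 = (-0.3451, +0.9386)
  (0,1): δ = 129.58°  ·
  (0,2): δ = 93.87°  ·
  (0,3): δ = 58.15°  ·
  (0,4): δ = 28.42°  ✓
  (0,5): δ = 18.63°  ✓
  (0,6): δ = 78.80°  ·
  (0,7): δ = 125.66°  ·
  (1,2): δ = 144.30°  ·
  (1,3): δ = 108.57°  ·
  (1,4): δ = 78.85°  ·
  (1,5): δ = 31.80°  ✓
  (1,6): δ = 28.37°  ✓
  (1,7): δ = 75.24°  ·
  (2,3): δ = 144.27°  ·
  (2,4): δ = 114.55°  ·
  (2,5): δ = 67.50°  ·
  (2,6): δ = 7.33°  ✓
  (2,7): δ = 39.54°  ·
  (3,4): δ = 150.27°  ·
  (3,5): δ = 103.22°  ·
  (3,6): δ = 43.05°  ·
  (3,7): δ = 3.81°  ✓
  (4,5): δ = 132.95°  ·
  (4,6): δ = 72.78°  ·
  (4,7): δ = 25.92°  ✓
  (5,6): δ = 119.83°  ·
  (5,7): δ = 72.96°  ·
  (6,7): δ = 133.14°  ·
antipodal pairs: 7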